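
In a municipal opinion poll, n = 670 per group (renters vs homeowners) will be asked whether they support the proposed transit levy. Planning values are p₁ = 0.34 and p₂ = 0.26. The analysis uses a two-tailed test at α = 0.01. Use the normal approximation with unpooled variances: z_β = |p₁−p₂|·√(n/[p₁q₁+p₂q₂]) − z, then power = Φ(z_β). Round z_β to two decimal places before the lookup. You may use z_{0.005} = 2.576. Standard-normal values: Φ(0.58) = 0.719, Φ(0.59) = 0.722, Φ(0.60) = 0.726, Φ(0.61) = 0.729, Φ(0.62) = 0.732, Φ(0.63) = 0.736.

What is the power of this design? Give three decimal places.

Power ≈ 0.736

z_β = |p₁−p₂|·√(n/[p₁q₁+p₂q₂]) − z_{α/2}
    = 0.08 · √(670/0.4168) − 2.576
    = 0.08 · 40.0935 − 2.576
    = 3.2075 − 2.576 = 0.6315 → 0.63
Power = Φ(0.63) = 0.736.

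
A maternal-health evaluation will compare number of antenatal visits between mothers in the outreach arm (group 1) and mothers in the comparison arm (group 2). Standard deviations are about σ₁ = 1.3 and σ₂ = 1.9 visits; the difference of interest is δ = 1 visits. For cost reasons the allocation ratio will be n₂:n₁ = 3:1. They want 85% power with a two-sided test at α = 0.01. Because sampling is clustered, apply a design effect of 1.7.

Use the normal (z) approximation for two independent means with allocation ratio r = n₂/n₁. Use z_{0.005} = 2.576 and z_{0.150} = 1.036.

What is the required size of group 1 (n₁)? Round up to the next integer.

n₁ = 65

n₁ = (z_{α/2} + z_β)² · (σ₁² + σ₂²/r) / δ²
   = (2.576 + 1.036)² · (1.3² + 1.9²/3) / 1²
   = 13.0465 · (1.69 + 1.2033) / 1
   = 13.0465 · 2.8933 / 1
   = 37.75
Design effect: 1.7 × 37.75 = 64.17.
Round up → n₁ = 65; n₂ = r·n₁ = 3 × 65 = 195.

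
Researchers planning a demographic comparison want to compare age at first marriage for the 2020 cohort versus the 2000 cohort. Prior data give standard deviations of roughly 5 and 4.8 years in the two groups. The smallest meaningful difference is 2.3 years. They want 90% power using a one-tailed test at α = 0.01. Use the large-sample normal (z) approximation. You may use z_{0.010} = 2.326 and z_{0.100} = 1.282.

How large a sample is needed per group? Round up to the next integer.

n = (z_α + z_β)² · (σ₁² + σ₂²) / δ²
  = (2.326 + 1.282)² · (5² + 4.8² = 48.04) / 2.3²
  = 13.0177 · 48.04 / 5.29
  = 118.22
Round up → n = 119 per group.

n = 119 per group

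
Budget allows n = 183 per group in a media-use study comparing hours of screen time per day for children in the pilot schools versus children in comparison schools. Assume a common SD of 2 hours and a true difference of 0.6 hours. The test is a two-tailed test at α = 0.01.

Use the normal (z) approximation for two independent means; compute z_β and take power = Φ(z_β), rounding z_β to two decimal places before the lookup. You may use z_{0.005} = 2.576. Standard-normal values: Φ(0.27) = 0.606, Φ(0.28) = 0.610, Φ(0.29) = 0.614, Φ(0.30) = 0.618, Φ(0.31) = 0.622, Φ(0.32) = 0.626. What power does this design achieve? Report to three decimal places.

z_β = δ·√(n/(σ₁²+σ₂²)) − z_{α/2}
    = 0.6 · √(183/8) − 2.576
    = 0.6 · 4.78278 − 2.576
    = 2.8697 − 2.576 = 0.2937 → 0.29
Power = Φ(0.29) = 0.614.

Power ≈ 0.614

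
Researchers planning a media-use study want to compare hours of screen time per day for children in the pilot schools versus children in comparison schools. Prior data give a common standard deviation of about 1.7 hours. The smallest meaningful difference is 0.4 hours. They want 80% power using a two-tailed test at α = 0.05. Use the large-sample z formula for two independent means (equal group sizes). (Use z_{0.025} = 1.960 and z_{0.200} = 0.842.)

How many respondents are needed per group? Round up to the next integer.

n = (z_{α/2} + z_β)² · (σ₁² + σ₂²) / δ²
  = (1.960 + 0.842)² · (2·1.7² = 5.78) / 0.4²
  = 7.8512 · 5.78 / 0.16
  = 283.62
Round up → n = 284 per group.

n = 284 per group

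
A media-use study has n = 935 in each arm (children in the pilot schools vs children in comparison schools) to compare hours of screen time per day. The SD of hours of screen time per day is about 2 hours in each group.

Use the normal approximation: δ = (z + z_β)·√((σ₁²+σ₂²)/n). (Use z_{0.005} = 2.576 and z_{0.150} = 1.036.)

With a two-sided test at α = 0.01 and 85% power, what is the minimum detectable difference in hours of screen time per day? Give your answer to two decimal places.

Minimum detectable difference ≈ 0.33 hours

δ = (z_{α/2} + z_β) · √((σ₁²+σ₂²)/n)
  = (2.576 + 1.036) · √(8/935)
  = 3.612 · √0.00856
  = 3.612 · 0.0925
  = 0.3341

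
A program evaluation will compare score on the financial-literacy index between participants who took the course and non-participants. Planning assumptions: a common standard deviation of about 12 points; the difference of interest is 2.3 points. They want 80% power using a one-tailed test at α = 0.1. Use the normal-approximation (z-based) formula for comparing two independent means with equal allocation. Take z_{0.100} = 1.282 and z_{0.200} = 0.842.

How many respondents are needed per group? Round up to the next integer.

n = (z_α + z_β)² · (σ₁² + σ₂²) / δ²
  = (1.282 + 0.842)² · (2·12² = 288) / 2.3²
  = 4.5114 · 288 / 5.29
  = 245.61
Round up → n = 246 per group.

n = 246 per group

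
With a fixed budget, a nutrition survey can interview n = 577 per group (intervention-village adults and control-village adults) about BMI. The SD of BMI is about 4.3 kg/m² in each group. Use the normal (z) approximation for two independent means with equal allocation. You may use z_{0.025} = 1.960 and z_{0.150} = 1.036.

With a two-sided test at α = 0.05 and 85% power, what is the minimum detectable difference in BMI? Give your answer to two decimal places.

Minimum detectable difference ≈ 0.76 kg/m²

δ = (z_{α/2} + z_β) · √((σ₁²+σ₂²)/n)
  = (1.960 + 1.036) · √(36.98/577)
  = 2.996 · √0.06409
  = 2.996 · 0.2532
  = 0.7585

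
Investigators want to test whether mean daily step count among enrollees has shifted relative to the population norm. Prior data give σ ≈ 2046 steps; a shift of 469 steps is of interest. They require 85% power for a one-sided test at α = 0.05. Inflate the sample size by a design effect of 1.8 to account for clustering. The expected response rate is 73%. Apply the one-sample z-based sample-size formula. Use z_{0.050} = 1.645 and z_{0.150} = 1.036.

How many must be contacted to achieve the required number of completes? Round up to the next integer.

n = 338

n = (z_α + z_β)² · σ² / δ²
  = (1.645 + 1.036)² · 2046² / 469²
  = 7.1878 · 4186116 / 219961
  = 136.79
Design effect: 1.8 × 136.79 = 246.22.
Adjust for 73% response: 246.22 / 0.73 = 337.29.
Round up → n = 338.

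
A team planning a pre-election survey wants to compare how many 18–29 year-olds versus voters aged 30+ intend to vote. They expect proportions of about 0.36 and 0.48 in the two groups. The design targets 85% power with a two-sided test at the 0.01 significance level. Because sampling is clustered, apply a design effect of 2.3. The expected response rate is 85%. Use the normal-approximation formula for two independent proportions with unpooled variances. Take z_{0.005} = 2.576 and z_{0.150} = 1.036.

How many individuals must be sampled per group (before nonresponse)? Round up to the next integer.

n = 1177 per group

n = (z_{α/2} + z_β)² · [p₁(1−p₁) + p₂(1−p₂)] / (p₁ − p₂)²
  = (2.576 + 1.036)² · (0.36·0.64 + 0.48·0.52) / (-0.12)²
  = (3.612)² · (0.2304 + 0.2496) / 0.0144
  = 13.0465 · 0.4800 / 0.0144
  = 434.88
Design effect: 2.3 × 434.88 = 1000.24.
Adjust for 85% response: 1000.24 / 0.85 = 1176.75.
Round up → n = 1177 per group.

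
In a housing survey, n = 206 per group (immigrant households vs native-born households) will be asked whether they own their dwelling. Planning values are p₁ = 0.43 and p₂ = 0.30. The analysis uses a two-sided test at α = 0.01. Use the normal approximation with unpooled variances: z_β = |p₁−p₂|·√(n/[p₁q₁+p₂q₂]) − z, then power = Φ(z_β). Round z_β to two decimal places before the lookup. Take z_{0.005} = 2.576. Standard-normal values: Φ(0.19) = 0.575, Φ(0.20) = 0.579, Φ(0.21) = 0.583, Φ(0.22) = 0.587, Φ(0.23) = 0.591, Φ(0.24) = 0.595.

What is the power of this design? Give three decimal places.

z_β = |p₁−p₂|·√(n/[p₁q₁+p₂q₂]) − z_{α/2}
    = 0.13 · √(206/0.4551) − 2.576
    = 0.13 · 21.2755 − 2.576
    = 2.7658 − 2.576 = 0.1898 → 0.19
Power = Φ(0.19) = 0.575.

Power ≈ 0.575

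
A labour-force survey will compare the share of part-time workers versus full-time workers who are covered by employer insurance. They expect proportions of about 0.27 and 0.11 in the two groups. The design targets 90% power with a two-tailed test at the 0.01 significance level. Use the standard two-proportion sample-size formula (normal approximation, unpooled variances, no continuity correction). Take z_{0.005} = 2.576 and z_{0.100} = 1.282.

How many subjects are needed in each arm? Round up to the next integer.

n = (z_{α/2} + z_β)² · [p₁(1−p₁) + p₂(1−p₂)] / (p₁ − p₂)²
  = (2.576 + 1.282)² · (0.27·0.73 + 0.11·0.89) / (0.16)²
  = (3.858)² · (0.1971 + 0.0979) / 0.0256
  = 14.8842 · 0.2950 / 0.0256
  = 171.52
Round up → n = 172 per group.

n = 172 per group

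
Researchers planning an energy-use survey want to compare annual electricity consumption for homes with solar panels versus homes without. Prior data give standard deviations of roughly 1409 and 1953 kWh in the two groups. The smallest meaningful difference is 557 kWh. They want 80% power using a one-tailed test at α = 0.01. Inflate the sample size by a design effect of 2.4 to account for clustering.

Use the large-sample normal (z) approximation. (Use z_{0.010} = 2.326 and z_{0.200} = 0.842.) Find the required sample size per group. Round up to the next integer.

n = (z_α + z_β)² · (σ₁² + σ₂²) / δ²
  = (2.326 + 0.842)² · (1409² + 1953² = 5799490) / 557²
  = 10.0362 · 5799490 / 310249
  = 187.61
Design effect: 2.4 × 187.61 = 450.26.
Round up → n = 451 per group.

n = 451 per group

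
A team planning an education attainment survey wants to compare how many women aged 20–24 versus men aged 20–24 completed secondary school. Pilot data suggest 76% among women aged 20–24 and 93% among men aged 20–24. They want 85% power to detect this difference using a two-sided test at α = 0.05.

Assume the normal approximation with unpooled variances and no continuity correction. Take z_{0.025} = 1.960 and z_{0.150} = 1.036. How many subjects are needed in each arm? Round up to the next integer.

n = 77 per group

n = (z_{α/2} + z_β)² · [p₁(1−p₁) + p₂(1−p₂)] / (p₁ − p₂)²
  = (1.960 + 1.036)² · (0.76·0.24 + 0.93·0.07) / (-0.17)²
  = (2.996)² · (0.1824 + 0.0651) / 0.0289
  = 8.9760 · 0.2475 / 0.0289
  = 76.87
Round up → n = 77 per group.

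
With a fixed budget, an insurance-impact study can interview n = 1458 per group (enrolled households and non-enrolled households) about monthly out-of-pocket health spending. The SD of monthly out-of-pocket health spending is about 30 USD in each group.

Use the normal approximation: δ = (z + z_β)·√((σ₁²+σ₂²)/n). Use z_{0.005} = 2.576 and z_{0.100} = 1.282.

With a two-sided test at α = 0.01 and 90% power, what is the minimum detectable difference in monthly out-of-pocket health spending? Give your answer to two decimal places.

δ = (z_{α/2} + z_β) · √((σ₁²+σ₂²)/n)
  = (2.576 + 1.282) · √(1800/1458)
  = 3.858 · √1.2346
  = 3.858 · 1.1111
  = 4.2867

Minimum detectable difference ≈ 4.29 USD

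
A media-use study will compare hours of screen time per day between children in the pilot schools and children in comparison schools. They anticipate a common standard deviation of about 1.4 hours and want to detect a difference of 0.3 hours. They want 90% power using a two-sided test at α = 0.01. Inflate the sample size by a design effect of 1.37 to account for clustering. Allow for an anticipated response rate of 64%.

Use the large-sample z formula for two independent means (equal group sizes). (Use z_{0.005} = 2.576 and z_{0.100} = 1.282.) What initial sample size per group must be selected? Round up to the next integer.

n = 1388 per group

n = (z_{α/2} + z_β)² · (σ₁² + σ₂²) / δ²
  = (2.576 + 1.282)² · (2·1.4² = 3.92) / 0.3²
  = 14.8842 · 3.92 / 0.09
  = 648.29
Design effect: 1.37 × 648.29 = 888.15.
Adjust for 64% response: 888.15 / 0.64 = 1387.74.
Round up → n = 1388 per group.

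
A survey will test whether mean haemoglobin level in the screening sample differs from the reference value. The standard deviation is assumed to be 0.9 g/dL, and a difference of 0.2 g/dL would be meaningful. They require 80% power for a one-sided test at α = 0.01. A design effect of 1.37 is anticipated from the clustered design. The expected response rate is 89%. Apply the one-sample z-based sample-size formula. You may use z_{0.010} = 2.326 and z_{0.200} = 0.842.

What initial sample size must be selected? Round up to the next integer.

n = (z_α + z_β)² · σ² / δ²
  = (2.326 + 0.842)² · 0.9² / 0.2²
  = 10.0362 · 0.81 / 0.04
  = 203.23
Design effect: 1.37 × 203.23 = 278.43.
Adjust for 89% response: 278.43 / 0.89 = 312.84.
Round up → n = 313.

n = 313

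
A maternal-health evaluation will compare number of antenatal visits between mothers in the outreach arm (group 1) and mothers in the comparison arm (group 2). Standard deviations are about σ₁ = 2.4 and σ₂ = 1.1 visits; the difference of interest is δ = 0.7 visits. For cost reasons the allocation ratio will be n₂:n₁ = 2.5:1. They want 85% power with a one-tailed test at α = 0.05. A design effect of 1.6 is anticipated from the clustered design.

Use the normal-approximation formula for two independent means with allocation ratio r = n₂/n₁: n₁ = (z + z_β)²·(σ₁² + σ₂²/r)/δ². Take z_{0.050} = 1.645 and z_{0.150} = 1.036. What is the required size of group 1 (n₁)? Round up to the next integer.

n₁ = 147

n₁ = (z_α + z_β)² · (σ₁² + σ₂²/r) / δ²
   = (1.645 + 1.036)² · (2.4² + 1.1²/2.5) / 0.7²
   = 7.1878 · (5.76 + 0.484) / 0.49
   = 7.1878 · 6.244 / 0.49
   = 91.59
Design effect: 1.6 × 91.59 = 146.55.
Round up → n₁ = 147; n₂ = r·n₁ = 2.5 × 147 = 368.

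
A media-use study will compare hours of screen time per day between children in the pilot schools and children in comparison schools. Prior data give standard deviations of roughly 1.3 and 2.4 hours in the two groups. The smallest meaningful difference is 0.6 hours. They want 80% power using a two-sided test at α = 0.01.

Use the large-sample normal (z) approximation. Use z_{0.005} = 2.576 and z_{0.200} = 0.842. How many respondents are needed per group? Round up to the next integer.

n = 242 per group

n = (z_{α/2} + z_β)² · (σ₁² + σ₂²) / δ²
  = (2.576 + 0.842)² · (1.3² + 2.4² = 7.45) / 0.6²
  = 11.6827 · 7.45 / 0.36
  = 241.77
Round up → n = 242 per group.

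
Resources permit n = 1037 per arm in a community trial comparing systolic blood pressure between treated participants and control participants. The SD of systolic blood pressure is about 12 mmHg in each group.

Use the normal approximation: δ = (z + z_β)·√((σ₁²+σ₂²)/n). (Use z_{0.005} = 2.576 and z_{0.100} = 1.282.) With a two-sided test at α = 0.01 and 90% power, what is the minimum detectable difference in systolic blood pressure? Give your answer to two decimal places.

δ = (z_{α/2} + z_β) · √((σ₁²+σ₂²)/n)
  = (2.576 + 1.282) · √(288/1037)
  = 3.858 · √0.27772
  = 3.858 · 0.5270
  = 2.0331

Minimum detectable difference ≈ 2.03 mmHg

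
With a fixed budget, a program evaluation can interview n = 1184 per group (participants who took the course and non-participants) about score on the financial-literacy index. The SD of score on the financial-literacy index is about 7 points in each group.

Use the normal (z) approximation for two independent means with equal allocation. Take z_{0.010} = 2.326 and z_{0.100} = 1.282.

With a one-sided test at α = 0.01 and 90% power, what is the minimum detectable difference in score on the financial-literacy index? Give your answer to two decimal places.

δ = (z_α + z_β) · √((σ₁²+σ₂²)/n)
  = (2.326 + 1.282) · √(98/1184)
  = 3.608 · √0.08277
  = 3.608 · 0.2877
  = 1.0380

Minimum detectable difference ≈ 1.04 points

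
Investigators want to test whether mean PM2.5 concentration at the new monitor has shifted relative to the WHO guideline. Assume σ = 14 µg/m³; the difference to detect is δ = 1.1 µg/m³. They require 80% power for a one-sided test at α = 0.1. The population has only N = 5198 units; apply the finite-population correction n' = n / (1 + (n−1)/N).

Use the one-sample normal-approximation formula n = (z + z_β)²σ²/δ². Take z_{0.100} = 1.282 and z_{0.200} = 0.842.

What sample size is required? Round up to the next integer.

n = (z_α + z_β)² · σ² / δ²
  = (1.282 + 0.842)² · 14² / 1.1²
  = 4.5114 · 196 / 1.21
  = 730.77
Finite-population correction (N = 5198): 730.77 / (1 + (730.77 − 1)/5198) = 640.80.
Round up → n = 641.

n = 641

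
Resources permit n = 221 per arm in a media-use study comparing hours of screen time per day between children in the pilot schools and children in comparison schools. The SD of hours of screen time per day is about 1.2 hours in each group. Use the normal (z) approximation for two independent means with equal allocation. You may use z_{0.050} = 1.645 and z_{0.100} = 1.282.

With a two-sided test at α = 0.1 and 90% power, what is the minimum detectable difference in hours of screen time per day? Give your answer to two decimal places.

Minimum detectable difference ≈ 0.33 hours

δ = (z_{α/2} + z_β) · √((σ₁²+σ₂²)/n)
  = (1.645 + 1.282) · √(2.88/221)
  = 2.927 · √0.01303
  = 2.927 · 0.1142
  = 0.3341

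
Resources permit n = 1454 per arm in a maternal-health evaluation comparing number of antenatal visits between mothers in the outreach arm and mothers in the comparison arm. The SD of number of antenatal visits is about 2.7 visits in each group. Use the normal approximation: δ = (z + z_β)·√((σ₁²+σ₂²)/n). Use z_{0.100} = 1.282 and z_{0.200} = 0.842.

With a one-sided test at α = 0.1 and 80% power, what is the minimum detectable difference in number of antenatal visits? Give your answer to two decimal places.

Minimum detectable difference ≈ 0.21 visits

δ = (z_α + z_β) · √((σ₁²+σ₂²)/n)
  = (1.282 + 0.842) · √(14.58/1454)
  = 2.124 · √0.01003
  = 2.124 · 0.1001
  = 0.2127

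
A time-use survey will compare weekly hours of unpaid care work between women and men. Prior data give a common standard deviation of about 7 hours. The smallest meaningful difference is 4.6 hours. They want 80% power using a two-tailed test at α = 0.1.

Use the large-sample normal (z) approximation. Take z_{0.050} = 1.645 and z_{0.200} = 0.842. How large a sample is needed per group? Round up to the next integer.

n = (z_{α/2} + z_β)² · (σ₁² + σ₂²) / δ²
  = (1.645 + 0.842)² · (2·7² = 98) / 4.6²
  = 6.1852 · 98 / 21.16
  = 28.65
Round up → n = 29 per group.

n = 29 per group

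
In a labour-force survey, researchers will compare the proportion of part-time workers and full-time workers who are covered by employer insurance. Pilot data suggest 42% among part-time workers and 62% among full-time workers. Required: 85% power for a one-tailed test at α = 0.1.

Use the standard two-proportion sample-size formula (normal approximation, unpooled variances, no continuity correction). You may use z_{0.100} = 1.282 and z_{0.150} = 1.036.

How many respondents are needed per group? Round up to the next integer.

n = (z_α + z_β)² · [p₁(1−p₁) + p₂(1−p₂)] / (p₁ − p₂)²
  = (1.282 + 1.036)² · (0.42·0.58 + 0.62·0.38) / (-0.20)²
  = (2.318)² · (0.2436 + 0.2356) / 0.0400
  = 5.3731 · 0.4792 / 0.0400
  = 64.37
Round up → n = 65 per group.

n = 65 per group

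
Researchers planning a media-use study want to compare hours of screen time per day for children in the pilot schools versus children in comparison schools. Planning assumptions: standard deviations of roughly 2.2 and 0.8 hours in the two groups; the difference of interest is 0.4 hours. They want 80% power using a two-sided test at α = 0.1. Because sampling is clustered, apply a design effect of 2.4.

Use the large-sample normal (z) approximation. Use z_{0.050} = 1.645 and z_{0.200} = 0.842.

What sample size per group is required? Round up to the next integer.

n = (z_{α/2} + z_β)² · (σ₁² + σ₂²) / δ²
  = (1.645 + 0.842)² · (2.2² + 0.8² = 5.48) / 0.4²
  = 6.1852 · 5.48 / 0.16
  = 211.84
Design effect: 2.4 × 211.84 = 508.42.
Round up → n = 509 per group.

n = 509 per group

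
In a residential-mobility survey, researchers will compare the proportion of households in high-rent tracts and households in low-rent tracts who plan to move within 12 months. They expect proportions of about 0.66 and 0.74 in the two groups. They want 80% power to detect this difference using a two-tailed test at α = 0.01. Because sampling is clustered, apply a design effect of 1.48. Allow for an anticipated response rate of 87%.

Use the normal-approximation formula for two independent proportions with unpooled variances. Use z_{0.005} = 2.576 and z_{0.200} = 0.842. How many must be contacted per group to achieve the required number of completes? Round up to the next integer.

n = (z_{α/2} + z_β)² · [p₁(1−p₁) + p₂(1−p₂)] / (p₁ − p₂)²
  = (2.576 + 0.842)² · (0.66·0.34 + 0.74·0.26) / (-0.08)²
  = (3.418)² · (0.2244 + 0.1924) / 0.0064
  = 11.6827 · 0.4168 / 0.0064
  = 760.84
Design effect: 1.48 × 760.84 = 1126.04.
Adjust for 87% response: 1126.04 / 0.87 = 1294.30.
Round up → n = 1295 per group.

n = 1295 per group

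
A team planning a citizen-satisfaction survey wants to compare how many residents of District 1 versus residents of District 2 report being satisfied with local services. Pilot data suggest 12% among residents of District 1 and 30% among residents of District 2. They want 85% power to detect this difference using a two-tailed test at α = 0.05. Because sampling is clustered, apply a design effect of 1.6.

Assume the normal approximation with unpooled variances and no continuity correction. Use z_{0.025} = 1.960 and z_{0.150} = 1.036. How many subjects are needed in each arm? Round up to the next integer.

n = (z_{α/2} + z_β)² · [p₁(1−p₁) + p₂(1−p₂)] / (p₁ − p₂)²
  = (1.960 + 1.036)² · (0.12·0.88 + 0.30·0.70) / (-0.18)²
  = (2.996)² · (0.1056 + 0.2100) / 0.0324
  = 8.9760 · 0.3156 / 0.0324
  = 87.43
Design effect: 1.6 × 87.43 = 139.89.
Round up → n = 140 per group.

n = 140 per group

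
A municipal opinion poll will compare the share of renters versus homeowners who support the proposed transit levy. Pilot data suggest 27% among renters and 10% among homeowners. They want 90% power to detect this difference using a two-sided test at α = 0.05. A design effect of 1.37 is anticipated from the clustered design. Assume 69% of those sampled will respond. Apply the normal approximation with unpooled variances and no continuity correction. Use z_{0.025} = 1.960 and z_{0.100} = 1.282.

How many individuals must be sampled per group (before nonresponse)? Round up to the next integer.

n = 208 per group

n = (z_{α/2} + z_β)² · [p₁(1−p₁) + p₂(1−p₂)] / (p₁ − p₂)²
  = (1.960 + 1.282)² · (0.27·0.73 + 0.10·0.90) / (0.17)²
  = (3.242)² · (0.1971 + 0.0900) / 0.0289
  = 10.5106 · 0.2871 / 0.0289
  = 104.41
Design effect: 1.37 × 104.41 = 143.05.
Adjust for 69% response: 143.05 / 0.69 = 207.32.
Round up → n = 208 per group.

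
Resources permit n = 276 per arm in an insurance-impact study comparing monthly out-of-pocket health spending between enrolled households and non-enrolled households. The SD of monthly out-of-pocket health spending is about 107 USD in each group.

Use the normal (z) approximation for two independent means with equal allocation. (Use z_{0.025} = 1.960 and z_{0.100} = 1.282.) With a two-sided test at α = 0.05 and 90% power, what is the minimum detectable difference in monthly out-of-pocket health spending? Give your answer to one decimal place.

δ = (z_{α/2} + z_β) · √((σ₁²+σ₂²)/n)
  = (1.960 + 1.282) · √(22898/276)
  = 3.242 · √82.9638
  = 3.242 · 9.1084
  = 29.5296

Minimum detectable difference ≈ 29.5 USD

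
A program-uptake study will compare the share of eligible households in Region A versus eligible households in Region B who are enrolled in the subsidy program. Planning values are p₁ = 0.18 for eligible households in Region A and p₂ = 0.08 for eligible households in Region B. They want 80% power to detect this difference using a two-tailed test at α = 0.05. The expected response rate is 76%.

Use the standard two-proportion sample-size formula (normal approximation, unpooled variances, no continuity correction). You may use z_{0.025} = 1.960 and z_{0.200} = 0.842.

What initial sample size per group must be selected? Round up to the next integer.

n = (z_{α/2} + z_β)² · [p₁(1−p₁) + p₂(1−p₂)] / (p₁ − p₂)²
  = (1.960 + 0.842)² · (0.18·0.82 + 0.08·0.92) / (0.10)²
  = (2.802)² · (0.1476 + 0.0736) / 0.0100
  = 7.8512 · 0.2212 / 0.0100
  = 173.67
Adjust for 76% response: 173.67 / 0.76 = 228.51.
Round up → n = 229 per group.

n = 229 per group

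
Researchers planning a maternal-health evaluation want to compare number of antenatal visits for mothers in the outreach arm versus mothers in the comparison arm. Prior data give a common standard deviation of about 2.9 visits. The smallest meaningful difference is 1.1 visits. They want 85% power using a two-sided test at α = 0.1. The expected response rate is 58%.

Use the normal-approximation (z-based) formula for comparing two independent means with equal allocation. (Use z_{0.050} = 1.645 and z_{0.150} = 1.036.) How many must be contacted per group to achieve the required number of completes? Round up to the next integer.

n = 173 per group

n = (z_{α/2} + z_β)² · (σ₁² + σ₂²) / δ²
  = (1.645 + 1.036)² · (2·2.9² = 16.82) / 1.1²
  = 7.1878 · 16.82 / 1.21
  = 99.92
Adjust for 58% response: 99.92 / 0.58 = 172.27.
Round up → n = 173 per group.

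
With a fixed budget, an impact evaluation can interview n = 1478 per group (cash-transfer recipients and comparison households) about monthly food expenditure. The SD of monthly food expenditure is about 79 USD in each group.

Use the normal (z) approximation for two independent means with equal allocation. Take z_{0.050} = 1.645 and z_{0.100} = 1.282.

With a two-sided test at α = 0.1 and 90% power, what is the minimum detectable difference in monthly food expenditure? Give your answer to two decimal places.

δ = (z_{α/2} + z_β) · √((σ₁²+σ₂²)/n)
  = (1.645 + 1.282) · √(12482/1478)
  = 2.927 · √8.4452
  = 2.927 · 2.9061
  = 8.5060

Minimum detectable difference ≈ 8.51 USD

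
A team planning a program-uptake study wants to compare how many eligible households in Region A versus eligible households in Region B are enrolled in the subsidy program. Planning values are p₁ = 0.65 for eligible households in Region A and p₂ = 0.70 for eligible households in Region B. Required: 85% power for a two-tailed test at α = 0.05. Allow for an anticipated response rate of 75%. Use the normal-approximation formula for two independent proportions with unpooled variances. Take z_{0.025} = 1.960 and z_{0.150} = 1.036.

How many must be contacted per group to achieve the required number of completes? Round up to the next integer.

n = 2095 per group

n = (z_{α/2} + z_β)² · [p₁(1−p₁) + p₂(1−p₂)] / (p₁ − p₂)²
  = (1.960 + 1.036)² · (0.65·0.35 + 0.70·0.30) / (-0.05)²
  = (2.996)² · (0.2275 + 0.2100) / 0.0025
  = 8.9760 · 0.4375 / 0.0025
  = 1570.80
Adjust for 75% response: 1570.80 / 0.75 = 2094.40.
Round up → n = 2095 per group.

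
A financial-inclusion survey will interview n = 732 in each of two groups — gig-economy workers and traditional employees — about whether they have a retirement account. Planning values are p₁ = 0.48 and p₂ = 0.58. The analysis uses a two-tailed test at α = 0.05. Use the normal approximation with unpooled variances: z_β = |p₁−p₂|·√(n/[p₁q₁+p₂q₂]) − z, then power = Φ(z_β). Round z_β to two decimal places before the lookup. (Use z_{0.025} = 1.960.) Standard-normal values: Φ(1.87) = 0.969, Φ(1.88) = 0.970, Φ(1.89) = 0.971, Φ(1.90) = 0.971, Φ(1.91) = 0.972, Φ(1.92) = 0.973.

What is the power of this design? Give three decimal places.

Power ≈ 0.971

z_β = |p₁−p₂|·√(n/[p₁q₁+p₂q₂]) − z_{α/2}
    = 0.10 · √(732/0.4932) − 1.960
    = 0.10 · 38.5251 − 1.960
    = 3.8525 − 1.960 = 1.8925 → 1.89
Power = Φ(1.89) = 0.971.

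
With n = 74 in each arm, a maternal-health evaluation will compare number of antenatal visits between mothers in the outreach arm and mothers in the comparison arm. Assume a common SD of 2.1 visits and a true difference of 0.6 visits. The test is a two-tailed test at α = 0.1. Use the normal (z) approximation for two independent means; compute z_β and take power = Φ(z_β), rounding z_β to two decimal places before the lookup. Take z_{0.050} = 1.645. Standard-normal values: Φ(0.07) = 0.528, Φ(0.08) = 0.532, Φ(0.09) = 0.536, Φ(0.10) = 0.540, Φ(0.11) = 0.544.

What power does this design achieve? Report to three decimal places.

z_β = δ·√(n/(σ₁²+σ₂²)) − z_{α/2}
    = 0.6 · √(74/8.82) − 1.645
    = 0.6 · 2.89655 − 1.645
    = 1.7379 − 1.645 = 0.0929 → 0.09
Power = Φ(0.09) = 0.536.

Power ≈ 0.536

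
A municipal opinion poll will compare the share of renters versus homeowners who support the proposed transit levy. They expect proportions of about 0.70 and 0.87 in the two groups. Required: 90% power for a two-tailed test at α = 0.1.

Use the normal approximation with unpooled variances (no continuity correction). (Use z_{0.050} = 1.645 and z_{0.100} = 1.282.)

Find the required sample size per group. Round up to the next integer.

n = (z_{α/2} + z_β)² · [p₁(1−p₁) + p₂(1−p₂)] / (p₁ − p₂)²
  = (1.645 + 1.282)² · (0.70·0.30 + 0.87·0.13) / (-0.17)²
  = (2.927)² · (0.2100 + 0.1131) / 0.0289
  = 8.5673 · 0.3231 / 0.0289
  = 95.78
Round up → n = 96 per group.

n = 96 per group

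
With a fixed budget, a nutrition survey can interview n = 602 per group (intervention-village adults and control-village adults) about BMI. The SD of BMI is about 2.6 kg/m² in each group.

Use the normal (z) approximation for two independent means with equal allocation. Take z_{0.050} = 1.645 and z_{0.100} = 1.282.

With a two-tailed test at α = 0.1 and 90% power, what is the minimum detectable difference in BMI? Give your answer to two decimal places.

δ = (z_{α/2} + z_β) · √((σ₁²+σ₂²)/n)
  = (1.645 + 1.282) · √(13.52/602)
  = 2.927 · √0.02246
  = 2.927 · 0.1499
  = 0.4386

Minimum detectable difference ≈ 0.44 kg/m²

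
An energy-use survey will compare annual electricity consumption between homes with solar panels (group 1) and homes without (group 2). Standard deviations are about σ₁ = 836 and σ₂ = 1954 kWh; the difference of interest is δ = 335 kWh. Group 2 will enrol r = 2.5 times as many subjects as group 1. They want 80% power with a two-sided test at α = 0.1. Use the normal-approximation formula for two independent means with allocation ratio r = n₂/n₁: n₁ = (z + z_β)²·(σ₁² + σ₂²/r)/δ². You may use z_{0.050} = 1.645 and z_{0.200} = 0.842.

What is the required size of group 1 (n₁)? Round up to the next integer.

n₁ = 123

n₁ = (z_{α/2} + z_β)² · (σ₁² + σ₂²/r) / δ²
   = (1.645 + 0.842)² · (836² + 1954²/2.5) / 335²
   = 6.1852 · (698896 + 1527246.4) / 112225
   = 6.1852 · 2226142.4 / 112225
   = 122.69
Round up → n₁ = 123; n₂ = r·n₁ = 2.5 × 123 = 308.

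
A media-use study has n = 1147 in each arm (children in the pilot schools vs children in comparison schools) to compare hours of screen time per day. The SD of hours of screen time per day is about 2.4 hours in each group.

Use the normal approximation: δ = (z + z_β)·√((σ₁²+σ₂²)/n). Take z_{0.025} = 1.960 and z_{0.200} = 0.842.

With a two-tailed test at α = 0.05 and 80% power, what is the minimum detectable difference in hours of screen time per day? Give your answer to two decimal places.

Minimum detectable difference ≈ 0.28 hours

δ = (z_{α/2} + z_β) · √((σ₁²+σ₂²)/n)
  = (1.960 + 0.842) · √(11.52/1147)
  = 2.802 · √0.01004
  = 2.802 · 0.1002
  = 0.2808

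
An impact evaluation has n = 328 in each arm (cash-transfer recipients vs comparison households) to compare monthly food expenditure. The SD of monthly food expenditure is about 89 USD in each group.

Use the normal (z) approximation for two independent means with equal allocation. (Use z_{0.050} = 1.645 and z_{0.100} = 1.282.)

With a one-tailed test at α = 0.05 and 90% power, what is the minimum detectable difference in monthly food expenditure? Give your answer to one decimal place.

Minimum detectable difference ≈ 20.3 USD

δ = (z_α + z_β) · √((σ₁²+σ₂²)/n)
  = (1.645 + 1.282) · √(15842/328)
  = 2.927 · √48.2988
  = 2.927 · 6.9497
  = 20.3419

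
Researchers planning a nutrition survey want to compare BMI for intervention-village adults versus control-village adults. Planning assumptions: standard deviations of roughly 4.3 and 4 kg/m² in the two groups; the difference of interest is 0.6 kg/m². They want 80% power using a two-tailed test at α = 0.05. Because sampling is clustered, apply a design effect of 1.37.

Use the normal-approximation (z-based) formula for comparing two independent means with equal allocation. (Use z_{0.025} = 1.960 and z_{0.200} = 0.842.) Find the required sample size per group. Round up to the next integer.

n = 1031 per group

n = (z_{α/2} + z_β)² · (σ₁² + σ₂²) / δ²
  = (1.960 + 0.842)² · (4.3² + 4² = 34.49) / 0.6²
  = 7.8512 · 34.49 / 0.36
  = 752.19
Design effect: 1.37 × 752.19 = 1030.50.
Round up → n = 1031 per group.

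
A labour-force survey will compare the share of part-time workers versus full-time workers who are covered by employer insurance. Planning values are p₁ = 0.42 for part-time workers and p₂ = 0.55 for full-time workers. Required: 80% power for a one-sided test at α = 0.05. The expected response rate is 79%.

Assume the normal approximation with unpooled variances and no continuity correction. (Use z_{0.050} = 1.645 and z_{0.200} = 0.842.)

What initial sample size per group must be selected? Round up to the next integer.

n = (z_α + z_β)² · [p₁(1−p₁) + p₂(1−p₂)] / (p₁ − p₂)²
  = (1.645 + 0.842)² · (0.42·0.58 + 0.55·0.45) / (-0.13)²
  = (2.487)² · (0.2436 + 0.2475) / 0.0169
  = 6.1852 · 0.4911 / 0.0169
  = 179.74
Adjust for 79% response: 179.74 / 0.79 = 227.51.
Round up → n = 228 per group.

n = 228 per group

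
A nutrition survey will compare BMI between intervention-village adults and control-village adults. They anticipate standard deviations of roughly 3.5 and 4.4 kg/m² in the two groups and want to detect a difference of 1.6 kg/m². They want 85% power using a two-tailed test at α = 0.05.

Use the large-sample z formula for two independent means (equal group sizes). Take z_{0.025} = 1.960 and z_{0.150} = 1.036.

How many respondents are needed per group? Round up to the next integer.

n = 111 per group

n = (z_{α/2} + z_β)² · (σ₁² + σ₂²) / δ²
  = (1.960 + 1.036)² · (3.5² + 4.4² = 31.61) / 1.6²
  = 8.9760 · 31.61 / 2.56
  = 110.83
Round up → n = 111 per group.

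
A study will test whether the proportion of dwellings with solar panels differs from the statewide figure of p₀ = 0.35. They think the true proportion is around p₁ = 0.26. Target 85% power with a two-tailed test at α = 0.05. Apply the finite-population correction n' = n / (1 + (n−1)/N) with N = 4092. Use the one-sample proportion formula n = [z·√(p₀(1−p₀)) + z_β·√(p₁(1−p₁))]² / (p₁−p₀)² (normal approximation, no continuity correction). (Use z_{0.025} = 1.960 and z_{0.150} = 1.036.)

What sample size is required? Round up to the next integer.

n = 226

n = [z_{α/2}·√(p₀q₀) + z_β·√(p₁q₁)]² / (p₁ − p₀)²
  = [1.960·√(0.35·0.65) + 1.036·√(0.26·0.74)]² / (-0.09)²
  = [1.960·0.4770 + 1.036·0.4386]² / 0.0081
  = [1.3893]² / 0.0081
  = 238.29
Finite-population correction (N = 4092): 238.29 / (1 + (238.29 − 1)/4092) = 225.23.
Round up → n = 226.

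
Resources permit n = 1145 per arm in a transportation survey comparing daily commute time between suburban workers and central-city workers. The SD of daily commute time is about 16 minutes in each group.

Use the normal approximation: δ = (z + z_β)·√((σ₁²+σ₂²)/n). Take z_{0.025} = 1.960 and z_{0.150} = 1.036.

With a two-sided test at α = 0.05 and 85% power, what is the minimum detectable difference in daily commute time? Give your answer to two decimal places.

Minimum detectable difference ≈ 2.00 minutes

δ = (z_{α/2} + z_β) · √((σ₁²+σ₂²)/n)
  = (1.960 + 1.036) · √(512/1145)
  = 2.996 · √0.44716
  = 2.996 · 0.6687
  = 2.0034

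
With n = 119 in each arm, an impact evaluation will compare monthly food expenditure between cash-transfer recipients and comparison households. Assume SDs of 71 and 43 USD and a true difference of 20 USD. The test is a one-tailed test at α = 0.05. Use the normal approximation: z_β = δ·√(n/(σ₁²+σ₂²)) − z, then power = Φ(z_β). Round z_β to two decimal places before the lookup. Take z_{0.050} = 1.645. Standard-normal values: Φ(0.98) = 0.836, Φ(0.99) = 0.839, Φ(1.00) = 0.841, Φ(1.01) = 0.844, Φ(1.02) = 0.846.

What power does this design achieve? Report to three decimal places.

Power ≈ 0.836

z_β = δ·√(n/(σ₁²+σ₂²)) − z_α
    = 20 · √(119/6890) − 1.645
    = 20 · 0.13142 − 1.645
    = 2.6284 − 1.645 = 0.9834 → 0.98
Power = Φ(0.98) = 0.836.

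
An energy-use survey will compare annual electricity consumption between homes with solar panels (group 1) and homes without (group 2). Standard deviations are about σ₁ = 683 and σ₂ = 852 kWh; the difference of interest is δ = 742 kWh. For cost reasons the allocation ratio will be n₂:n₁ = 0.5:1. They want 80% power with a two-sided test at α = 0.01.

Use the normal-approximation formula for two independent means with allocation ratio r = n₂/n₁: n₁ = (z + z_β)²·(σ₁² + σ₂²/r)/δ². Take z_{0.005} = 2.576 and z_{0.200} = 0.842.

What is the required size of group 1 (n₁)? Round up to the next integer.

n₁ = (z_{α/2} + z_β)² · (σ₁² + σ₂²/r) / δ²
   = (2.576 + 0.842)² · (683² + 852²/0.5) / 742²
   = 11.6827 · (466489 + 1451808) / 550564
   = 11.6827 · 1918297 / 550564
   = 40.71
Round up → n₁ = 41; n₂ = r·n₁ = 0.5 × 41 = 21.

n₁ = 41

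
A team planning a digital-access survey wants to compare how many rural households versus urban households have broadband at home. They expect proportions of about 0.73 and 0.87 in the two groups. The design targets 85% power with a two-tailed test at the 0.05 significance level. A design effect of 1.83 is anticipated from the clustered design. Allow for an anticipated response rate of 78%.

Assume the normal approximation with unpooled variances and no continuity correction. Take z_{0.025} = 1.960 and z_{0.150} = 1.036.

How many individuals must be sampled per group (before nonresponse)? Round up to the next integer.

n = 334 per group

n = (z_{α/2} + z_β)² · [p₁(1−p₁) + p₂(1−p₂)] / (p₁ − p₂)²
  = (1.960 + 1.036)² · (0.73·0.27 + 0.87·0.13) / (-0.14)²
  = (2.996)² · (0.1971 + 0.1131) / 0.0196
  = 8.9760 · 0.3102 / 0.0196
  = 142.06
Design effect: 1.83 × 142.06 = 259.97.
Adjust for 78% response: 259.97 / 0.78 = 333.29.
Round up → n = 334 per group.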